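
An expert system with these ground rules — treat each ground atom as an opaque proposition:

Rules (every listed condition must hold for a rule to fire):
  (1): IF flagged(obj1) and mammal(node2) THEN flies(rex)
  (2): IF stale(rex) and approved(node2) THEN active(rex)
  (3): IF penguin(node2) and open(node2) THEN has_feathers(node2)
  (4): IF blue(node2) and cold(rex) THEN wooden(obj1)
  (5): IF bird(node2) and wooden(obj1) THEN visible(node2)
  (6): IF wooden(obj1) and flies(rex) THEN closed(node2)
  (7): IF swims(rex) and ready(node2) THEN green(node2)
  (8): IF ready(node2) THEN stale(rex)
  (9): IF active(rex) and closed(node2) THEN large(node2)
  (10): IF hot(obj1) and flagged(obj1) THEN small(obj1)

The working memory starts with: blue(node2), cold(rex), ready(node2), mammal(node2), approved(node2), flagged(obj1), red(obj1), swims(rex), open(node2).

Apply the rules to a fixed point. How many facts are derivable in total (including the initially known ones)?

[1] (1) [IF flagged(obj1) and mammal(node2) THEN flies(rex)]; (4) [IF blue(node2) and cold(rex) THEN wooden(obj1)]; (7) [IF swims(rex) and ready(node2) THEN green(node2)]; (8) [IF ready(node2) THEN stale(rex)]. ⇒ new: flies(rex), wooden(obj1), green(node2), stale(rex).
[2] (2) [IF stale(rex) and approved(node2) THEN active(rex)]; (6) [IF wooden(obj1) and flies(rex) THEN closed(node2)]. ⇒ new: active(rex), closed(node2).
[3] (9) [IF active(rex) and closed(node2) THEN large(node2)]. ⇒ new: large(node2).
Closure: {active(rex), approved(node2), blue(node2), closed(node2), cold(rex), flagged(obj1), flies(rex), green(node2), large(node2), mammal(node2), open(node2), ready(node2), red(obj1), stale(rex), swims(rex), wooden(obj1)} — 16 facts.

16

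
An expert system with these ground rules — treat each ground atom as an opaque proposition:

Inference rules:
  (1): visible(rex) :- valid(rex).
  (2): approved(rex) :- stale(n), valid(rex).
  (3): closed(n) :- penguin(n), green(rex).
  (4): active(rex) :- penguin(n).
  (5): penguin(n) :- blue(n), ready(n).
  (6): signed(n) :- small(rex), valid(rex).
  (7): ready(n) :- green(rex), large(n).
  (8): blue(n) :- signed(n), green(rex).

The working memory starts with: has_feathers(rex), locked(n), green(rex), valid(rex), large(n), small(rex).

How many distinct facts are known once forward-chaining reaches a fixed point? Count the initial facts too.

Round 1 fires (1), (6), (7), giving visible(rex), signed(n), ready(n).
Round 2 fires (8), giving blue(n).
Round 3 fires (5), giving penguin(n).
Round 4 fires (3), (4), giving closed(n), active(rex).
Closure: {active(rex), blue(n), closed(n), green(rex), has_feathers(rex), large(n), locked(n), penguin(n), ready(n), signed(n), small(rex), valid(rex), visible(rex)} — 13 facts.

13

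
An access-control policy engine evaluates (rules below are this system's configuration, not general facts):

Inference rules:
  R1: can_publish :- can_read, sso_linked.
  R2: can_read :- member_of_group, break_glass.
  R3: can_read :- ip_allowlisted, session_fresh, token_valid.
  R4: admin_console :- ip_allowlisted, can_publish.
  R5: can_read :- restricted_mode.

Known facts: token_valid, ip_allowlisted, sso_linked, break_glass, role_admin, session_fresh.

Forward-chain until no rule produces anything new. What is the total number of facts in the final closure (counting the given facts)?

9

Round 1 fires R3, giving can_read.
Round 2 fires R1, giving can_publish.
Round 3 fires R4, giving admin_console.
Closure: {admin_console, break_glass, can_publish, can_read, ip_allowlisted, role_admin, session_fresh, sso_linked, token_valid} — 9 facts.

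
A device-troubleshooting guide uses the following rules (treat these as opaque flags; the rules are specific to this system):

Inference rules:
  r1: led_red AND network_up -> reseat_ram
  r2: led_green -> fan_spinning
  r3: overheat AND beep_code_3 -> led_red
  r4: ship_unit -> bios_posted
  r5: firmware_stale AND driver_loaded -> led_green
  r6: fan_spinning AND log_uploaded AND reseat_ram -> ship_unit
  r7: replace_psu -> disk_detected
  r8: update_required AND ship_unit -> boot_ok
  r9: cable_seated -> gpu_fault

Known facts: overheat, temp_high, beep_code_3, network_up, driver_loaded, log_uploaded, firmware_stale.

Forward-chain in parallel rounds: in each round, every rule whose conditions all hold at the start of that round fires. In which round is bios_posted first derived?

Round 1: r3 [overheat AND beep_code_3 -> led_red]; r5 [firmware_stale AND driver_loaded -> led_green]. New: led_red, led_green.
Round 2: r1 [led_red AND network_up -> reseat_ram]; r2 [led_green -> fan_spinning]. New: reseat_ram, fan_spinning.
Round 3: r6 [fan_spinning AND log_uploaded AND reseat_ram -> ship_unit]. New: ship_unit.
Round 4: r4 [ship_unit -> bios_posted]. New: bios_posted.
bios_posted first appears in round 4.

4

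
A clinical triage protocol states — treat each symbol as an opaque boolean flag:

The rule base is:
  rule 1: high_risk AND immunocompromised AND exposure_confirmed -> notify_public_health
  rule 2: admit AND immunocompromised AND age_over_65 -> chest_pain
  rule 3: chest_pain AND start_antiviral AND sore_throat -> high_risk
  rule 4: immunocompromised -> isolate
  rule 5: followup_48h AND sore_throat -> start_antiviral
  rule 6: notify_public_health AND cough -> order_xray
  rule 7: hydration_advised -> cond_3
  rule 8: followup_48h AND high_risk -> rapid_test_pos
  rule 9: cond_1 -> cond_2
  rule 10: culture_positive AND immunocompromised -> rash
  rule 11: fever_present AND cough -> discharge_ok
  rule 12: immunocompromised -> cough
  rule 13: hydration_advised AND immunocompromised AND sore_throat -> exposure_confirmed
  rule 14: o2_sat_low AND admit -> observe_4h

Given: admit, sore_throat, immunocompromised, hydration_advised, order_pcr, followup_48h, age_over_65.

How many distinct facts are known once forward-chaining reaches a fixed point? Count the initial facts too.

Round 1: rule 2 [admit AND immunocompromised AND age_over_65 -> chest_pain]; rule 4 [immunocompromised -> isolate]; rule 5 [followup_48h AND sore_throat -> start_antiviral]; rule 7 [hydration_advised -> cond_3]; rule 12 [immunocompromised -> cough]; rule 13 [hydration_advised AND immunocompromised AND sore_throat -> exposure_confirmed]. Adds chest_pain, isolate, start_antiviral, cond_3, cough, exposure_confirmed.
Round 2: rule 3 [chest_pain AND start_antiviral AND sore_throat -> high_risk]. Adds high_risk.
Round 3: rule 1 [high_risk AND immunocompromised AND exposure_confirmed -> notify_public_health]; rule 8 [followup_48h AND high_risk -> rapid_test_pos]. Adds notify_public_health, rapid_test_pos.
Round 4: rule 6 [notify_public_health AND cough -> order_xray]. Adds order_xray.
Closure: {admit, age_over_65, chest_pain, cond_3, cough, exposure_confirmed, followup_48h, high_risk, hydration_advised, immunocompromised, isolate, notify_public_health, order_pcr, order_xray, rapid_test_pos, sore_throat, start_antiviral} — 17 facts.

17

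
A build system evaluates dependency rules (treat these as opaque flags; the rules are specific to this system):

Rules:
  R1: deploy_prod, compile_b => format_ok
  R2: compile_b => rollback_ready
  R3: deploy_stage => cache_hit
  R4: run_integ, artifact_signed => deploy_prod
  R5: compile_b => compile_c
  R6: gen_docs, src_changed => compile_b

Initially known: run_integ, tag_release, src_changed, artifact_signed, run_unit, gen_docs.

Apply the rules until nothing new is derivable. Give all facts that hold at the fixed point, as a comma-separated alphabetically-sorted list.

artifact_signed, compile_b, compile_c, deploy_prod, format_ok, gen_docs, rollback_ready, run_integ, run_unit, src_changed, tag_release

Round 1 — R4, R6, derive deploy_prod, compile_b.
Round 2 — R1, R2, R5, derive format_ok, rollback_ready, compile_c.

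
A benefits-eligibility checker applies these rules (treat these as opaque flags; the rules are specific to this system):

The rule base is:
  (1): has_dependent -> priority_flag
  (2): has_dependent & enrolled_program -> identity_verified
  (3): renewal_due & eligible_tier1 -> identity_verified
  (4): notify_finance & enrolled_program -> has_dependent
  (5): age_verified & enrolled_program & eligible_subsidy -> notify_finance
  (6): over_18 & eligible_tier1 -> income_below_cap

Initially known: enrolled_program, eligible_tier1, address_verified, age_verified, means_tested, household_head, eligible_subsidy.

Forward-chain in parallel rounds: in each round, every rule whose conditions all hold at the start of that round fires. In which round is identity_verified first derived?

3

Round 1 — (5), derive notify_finance.
Round 2 — (4), derive has_dependent.
Round 3 — (1), (2), derive priority_flag, identity_verified.
identity_verified first appears in round 3.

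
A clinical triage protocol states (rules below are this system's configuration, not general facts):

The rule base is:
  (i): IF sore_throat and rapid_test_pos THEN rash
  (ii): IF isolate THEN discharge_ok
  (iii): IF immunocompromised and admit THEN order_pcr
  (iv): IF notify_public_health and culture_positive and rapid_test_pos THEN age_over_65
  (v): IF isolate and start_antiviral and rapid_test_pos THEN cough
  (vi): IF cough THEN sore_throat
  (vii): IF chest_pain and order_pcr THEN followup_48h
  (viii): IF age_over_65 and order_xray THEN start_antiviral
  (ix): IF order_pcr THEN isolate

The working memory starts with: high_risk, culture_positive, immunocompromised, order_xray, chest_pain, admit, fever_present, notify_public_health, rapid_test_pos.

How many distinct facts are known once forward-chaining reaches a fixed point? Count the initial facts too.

18

Round 1: (iii) [IF immunocompromised and admit THEN order_pcr]; (iv) [IF notify_public_health and culture_positive and rapid_test_pos THEN age_over_65]. New: order_pcr, age_over_65.
Round 2: (vii) [IF chest_pain and order_pcr THEN followup_48h]; (viii) [IF age_over_65 and order_xray THEN start_antiviral]; (ix) [IF order_pcr THEN isolate]. New: followup_48h, start_antiviral, isolate.
Round 3: (ii) [IF isolate THEN discharge_ok]; (v) [IF isolate and start_antiviral and rapid_test_pos THEN cough]. New: discharge_ok, cough.
Round 4: (vi) [IF cough THEN sore_throat]. New: sore_throat.
Round 5: (i) [IF sore_throat and rapid_test_pos THEN rash]. New: rash.
Closure: {admit, age_over_65, chest_pain, cough, culture_positive, discharge_ok, fever_present, followup_48h, high_risk, immunocompromised, isolate, notify_public_health, order_pcr, order_xray, rapid_test_pos, rash, sore_throat, start_antiviral} — 18 facts.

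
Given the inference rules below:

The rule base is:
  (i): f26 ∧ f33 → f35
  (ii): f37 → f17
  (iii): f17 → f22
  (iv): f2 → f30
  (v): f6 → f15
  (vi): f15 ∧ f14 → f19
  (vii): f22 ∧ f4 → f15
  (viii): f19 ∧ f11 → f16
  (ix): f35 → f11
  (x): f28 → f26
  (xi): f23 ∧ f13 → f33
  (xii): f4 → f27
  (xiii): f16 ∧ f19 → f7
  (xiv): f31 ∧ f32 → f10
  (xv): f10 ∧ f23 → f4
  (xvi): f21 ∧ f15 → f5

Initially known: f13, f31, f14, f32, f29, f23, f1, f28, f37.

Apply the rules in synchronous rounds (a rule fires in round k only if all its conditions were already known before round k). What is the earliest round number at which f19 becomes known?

Round 1 — (ii), (x), (xi), (xiv), derive f17, f26, f33, f10.
Round 2 — (i), (iii), (xv), derive f35, f22, f4.
Round 3 — (vii), (ix), (xii), derive f15, f11, f27.
Round 4 — (vi), derive f19.
f19 first appears in round 4.

4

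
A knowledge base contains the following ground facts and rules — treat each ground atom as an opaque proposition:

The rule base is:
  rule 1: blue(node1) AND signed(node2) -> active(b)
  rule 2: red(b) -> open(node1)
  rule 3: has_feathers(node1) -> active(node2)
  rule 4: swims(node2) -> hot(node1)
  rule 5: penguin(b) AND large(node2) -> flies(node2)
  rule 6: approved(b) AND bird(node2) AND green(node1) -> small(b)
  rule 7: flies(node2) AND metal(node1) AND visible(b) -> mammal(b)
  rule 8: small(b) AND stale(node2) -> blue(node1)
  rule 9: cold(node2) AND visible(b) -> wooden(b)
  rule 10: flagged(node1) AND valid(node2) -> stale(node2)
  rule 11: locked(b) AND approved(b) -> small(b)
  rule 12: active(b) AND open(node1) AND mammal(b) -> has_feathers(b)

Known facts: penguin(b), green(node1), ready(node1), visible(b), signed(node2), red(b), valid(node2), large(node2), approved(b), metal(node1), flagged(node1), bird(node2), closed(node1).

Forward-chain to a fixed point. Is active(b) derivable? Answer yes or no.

yes

Round 1: rule 2 [red(b) -> open(node1)]; rule 5 [penguin(b) AND large(node2) -> flies(node2)]; rule 6 [approved(b) AND bird(node2) AND green(node1) -> small(b)]; rule 10 [flagged(node1) AND valid(node2) -> stale(node2)]. Adds open(node1), flies(node2), small(b), stale(node2).
Round 2: rule 7 [flies(node2) AND metal(node1) AND visible(b) -> mammal(b)]; rule 8 [small(b) AND stale(node2) -> blue(node1)]. Adds mammal(b), blue(node1).
Round 3: rule 1 [blue(node1) AND signed(node2) -> active(b)]. Adds active(b).
Round 4: rule 12 [active(b) AND open(node1) AND mammal(b) -> has_feathers(b)]. Adds has_feathers(b).
active(b) appears in round 3, so it is derivable.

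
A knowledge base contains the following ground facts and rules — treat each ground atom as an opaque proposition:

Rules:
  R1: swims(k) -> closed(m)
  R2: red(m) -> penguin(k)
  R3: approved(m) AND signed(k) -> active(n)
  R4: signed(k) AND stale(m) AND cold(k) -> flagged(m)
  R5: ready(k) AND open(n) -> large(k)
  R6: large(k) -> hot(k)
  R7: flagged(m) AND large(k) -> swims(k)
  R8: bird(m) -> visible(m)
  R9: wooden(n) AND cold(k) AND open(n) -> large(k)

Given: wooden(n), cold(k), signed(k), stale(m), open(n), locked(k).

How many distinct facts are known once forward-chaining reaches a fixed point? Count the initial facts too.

11

Round 1 — R4, R9, derive flagged(m), large(k).
Round 2 — R6, R7, derive hot(k), swims(k).
Round 3 — R1, derive closed(m).
Closure: {closed(m), cold(k), flagged(m), hot(k), large(k), locked(k), open(n), signed(k), stale(m), swims(k), wooden(n)} — 11 facts.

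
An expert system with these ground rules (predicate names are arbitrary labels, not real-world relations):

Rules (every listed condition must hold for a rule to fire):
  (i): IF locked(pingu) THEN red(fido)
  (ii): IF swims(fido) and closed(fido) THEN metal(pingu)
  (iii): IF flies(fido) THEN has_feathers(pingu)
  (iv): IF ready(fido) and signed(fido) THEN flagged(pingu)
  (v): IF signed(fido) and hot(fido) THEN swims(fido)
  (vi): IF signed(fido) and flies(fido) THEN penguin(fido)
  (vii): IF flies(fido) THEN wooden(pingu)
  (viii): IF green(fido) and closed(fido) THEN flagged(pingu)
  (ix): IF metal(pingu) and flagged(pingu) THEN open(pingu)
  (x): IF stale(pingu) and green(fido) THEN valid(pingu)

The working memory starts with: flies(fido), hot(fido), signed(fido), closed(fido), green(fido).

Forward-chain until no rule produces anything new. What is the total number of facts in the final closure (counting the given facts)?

12

Round 1: (iii) [IF flies(fido) THEN has_feathers(pingu)]; (v) [IF signed(fido) and hot(fido) THEN swims(fido)]; (vi) [IF signed(fido) and flies(fido) THEN penguin(fido)]; (vii) [IF flies(fido) THEN wooden(pingu)]; (viii) [IF green(fido) and closed(fido) THEN flagged(pingu)]. New: has_feathers(pingu), swims(fido), penguin(fido), wooden(pingu), flagged(pingu).
Round 2: (ii) [IF swims(fido) and closed(fido) THEN metal(pingu)]. New: metal(pingu).
Round 3: (ix) [IF metal(pingu) and flagged(pingu) THEN open(pingu)]. New: open(pingu).
Closure: {closed(fido), flagged(pingu), flies(fido), green(fido), has_feathers(pingu), hot(fido), metal(pingu), open(pingu), penguin(fido), signed(fido), swims(fido), wooden(pingu)} — 12 facts.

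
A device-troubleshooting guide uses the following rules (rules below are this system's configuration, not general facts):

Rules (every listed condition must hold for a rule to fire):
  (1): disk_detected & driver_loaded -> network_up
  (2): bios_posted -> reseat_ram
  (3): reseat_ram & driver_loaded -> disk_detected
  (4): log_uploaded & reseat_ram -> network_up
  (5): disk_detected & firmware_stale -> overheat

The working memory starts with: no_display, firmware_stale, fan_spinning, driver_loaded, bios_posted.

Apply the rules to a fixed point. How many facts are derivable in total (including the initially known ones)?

9

Round 1: (2) [bios_posted -> reseat_ram]. New: reseat_ram.
Round 2: (3) [reseat_ram & driver_loaded -> disk_detected]. New: disk_detected.
Round 3: (1) [disk_detected & driver_loaded -> network_up]; (5) [disk_detected & firmware_stale -> overheat]. New: network_up, overheat.
Closure: {bios_posted, disk_detected, driver_loaded, fan_spinning, firmware_stale, network_up, no_display, overheat, reseat_ram} — 9 facts.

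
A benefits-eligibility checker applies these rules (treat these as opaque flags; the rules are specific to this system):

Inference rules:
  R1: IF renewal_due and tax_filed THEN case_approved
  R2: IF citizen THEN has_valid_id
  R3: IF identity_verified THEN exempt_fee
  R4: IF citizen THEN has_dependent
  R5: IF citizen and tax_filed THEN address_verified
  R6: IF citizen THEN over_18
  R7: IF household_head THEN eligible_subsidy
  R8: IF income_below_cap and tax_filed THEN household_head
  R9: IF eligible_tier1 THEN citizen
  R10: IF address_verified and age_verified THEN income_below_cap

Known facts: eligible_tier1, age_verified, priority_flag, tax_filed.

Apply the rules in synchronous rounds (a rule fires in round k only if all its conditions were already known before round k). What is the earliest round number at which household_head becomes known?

Round 1: R9 [IF eligible_tier1 THEN citizen]. Adds citizen.
Round 2: R2 [IF citizen THEN has_valid_id]; R4 [IF citizen THEN has_dependent]; R5 [IF citizen and tax_filed THEN address_verified]; R6 [IF citizen THEN over_18]. Adds has_valid_id, has_dependent, address_verified, over_18.
Round 3: R10 [IF address_verified and age_verified THEN income_below_cap]. Adds income_below_cap.
Round 4: R8 [IF income_below_cap and tax_filed THEN household_head]. Adds household_head.
household_head first appears in round 4.

4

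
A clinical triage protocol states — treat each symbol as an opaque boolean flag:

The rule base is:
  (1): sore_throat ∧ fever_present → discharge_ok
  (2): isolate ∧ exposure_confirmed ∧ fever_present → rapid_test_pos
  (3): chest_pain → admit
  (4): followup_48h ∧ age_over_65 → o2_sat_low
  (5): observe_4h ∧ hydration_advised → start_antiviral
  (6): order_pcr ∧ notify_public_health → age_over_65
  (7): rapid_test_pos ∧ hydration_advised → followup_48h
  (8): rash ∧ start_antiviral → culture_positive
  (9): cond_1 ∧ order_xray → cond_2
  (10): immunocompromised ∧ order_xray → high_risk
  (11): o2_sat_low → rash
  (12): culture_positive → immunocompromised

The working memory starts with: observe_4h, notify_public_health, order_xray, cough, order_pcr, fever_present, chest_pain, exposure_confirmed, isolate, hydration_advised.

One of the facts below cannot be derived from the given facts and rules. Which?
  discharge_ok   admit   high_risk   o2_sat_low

discharge_ok

Round 1: (2) [isolate ∧ exposure_confirmed ∧ fever_present → rapid_test_pos]; (3) [chest_pain → admit]; (5) [observe_4h ∧ hydration_advised → start_antiviral]; (6) [order_pcr ∧ notify_public_health → age_over_65]. New: rapid_test_pos, admit, start_antiviral, age_over_65.
Round 2: (7) [rapid_test_pos ∧ hydration_advised → followup_48h]. New: followup_48h.
Round 3: (4) [followup_48h ∧ age_over_65 → o2_sat_low]. New: o2_sat_low.
Round 4: (11) [o2_sat_low → rash]. New: rash.
Round 5: (8) [rash ∧ start_antiviral → culture_positive]. New: culture_positive.
Round 6: (12) [culture_positive → immunocompromised]. New: immunocompromised.
Round 7: (10) [immunocompromised ∧ order_xray → high_risk]. New: high_risk.
Derived: o2_sat_low (round 3), high_risk (round 7), admit (round 1). discharge_ok never appears in any round.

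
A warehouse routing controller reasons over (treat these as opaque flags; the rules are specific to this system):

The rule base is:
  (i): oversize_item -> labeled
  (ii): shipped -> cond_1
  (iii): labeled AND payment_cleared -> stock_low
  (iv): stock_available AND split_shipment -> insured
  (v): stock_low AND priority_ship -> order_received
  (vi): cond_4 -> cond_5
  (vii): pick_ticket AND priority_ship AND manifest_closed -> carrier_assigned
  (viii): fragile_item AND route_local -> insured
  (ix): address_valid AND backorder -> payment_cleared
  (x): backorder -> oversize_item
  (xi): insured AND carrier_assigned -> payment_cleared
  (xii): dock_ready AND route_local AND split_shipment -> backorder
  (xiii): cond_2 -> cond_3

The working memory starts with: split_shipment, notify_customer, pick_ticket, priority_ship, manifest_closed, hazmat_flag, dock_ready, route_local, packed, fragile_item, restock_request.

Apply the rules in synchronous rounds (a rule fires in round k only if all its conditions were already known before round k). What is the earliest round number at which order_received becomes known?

5

Round 1: (vii) [pick_ticket AND priority_ship AND manifest_closed -> carrier_assigned]; (viii) [fragile_item AND route_local -> insured]; (xii) [dock_ready AND route_local AND split_shipment -> backorder]. Adds carrier_assigned, insured, backorder.
Round 2: (x) [backorder -> oversize_item]; (xi) [insured AND carrier_assigned -> payment_cleared]. Adds oversize_item, payment_cleared.
Round 3: (i) [oversize_item -> labeled]. Adds labeled.
Round 4: (iii) [labeled AND payment_cleared -> stock_low]. Adds stock_low.
Round 5: (v) [stock_low AND priority_ship -> order_received]. Adds order_received.
order_received first appears in round 5.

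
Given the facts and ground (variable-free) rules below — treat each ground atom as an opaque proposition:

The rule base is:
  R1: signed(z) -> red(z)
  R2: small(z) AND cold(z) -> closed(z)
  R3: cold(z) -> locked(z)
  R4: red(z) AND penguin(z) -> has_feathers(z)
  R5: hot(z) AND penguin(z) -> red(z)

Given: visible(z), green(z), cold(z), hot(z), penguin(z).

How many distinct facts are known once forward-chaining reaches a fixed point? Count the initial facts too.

Round 1: R3 [cold(z) -> locked(z)]; R5 [hot(z) AND penguin(z) -> red(z)]. Adds locked(z), red(z).
Round 2: R4 [red(z) AND penguin(z) -> has_feathers(z)]. Adds has_feathers(z).
Closure: {cold(z), green(z), has_feathers(z), hot(z), locked(z), penguin(z), red(z), visible(z)} — 8 facts.

8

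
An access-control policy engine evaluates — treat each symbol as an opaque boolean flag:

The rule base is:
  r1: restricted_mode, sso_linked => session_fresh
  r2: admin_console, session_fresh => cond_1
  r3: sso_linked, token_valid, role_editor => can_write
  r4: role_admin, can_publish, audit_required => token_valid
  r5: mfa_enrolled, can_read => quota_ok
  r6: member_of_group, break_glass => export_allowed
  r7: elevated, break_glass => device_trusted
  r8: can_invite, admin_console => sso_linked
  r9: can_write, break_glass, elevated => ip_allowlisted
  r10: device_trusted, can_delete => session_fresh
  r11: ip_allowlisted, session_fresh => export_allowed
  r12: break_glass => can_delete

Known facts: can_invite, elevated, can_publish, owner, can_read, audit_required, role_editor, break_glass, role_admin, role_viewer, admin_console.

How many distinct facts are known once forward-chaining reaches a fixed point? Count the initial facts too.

20

Round 1: r4 [role_admin, can_publish, audit_required => token_valid]; r7 [elevated, break_glass => device_trusted]; r8 [can_invite, admin_console => sso_linked]; r12 [break_glass => can_delete]. Adds token_valid, device_trusted, sso_linked, can_delete.
Round 2: r3 [sso_linked, token_valid, role_editor => can_write]; r10 [device_trusted, can_delete => session_fresh]. Adds can_write, session_fresh.
Round 3: r2 [admin_console, session_fresh => cond_1]; r9 [can_write, break_glass, elevated => ip_allowlisted]. Adds cond_1, ip_allowlisted.
Round 4: r11 [ip_allowlisted, session_fresh => export_allowed]. Adds export_allowed.
Closure: {admin_console, audit_required, break_glass, can_delete, can_invite, can_publish, can_read, can_write, cond_1, device_trusted, elevated, export_allowed, ip_allowlisted, owner, role_admin, role_editor, role_viewer, session_fresh, sso_linked, token_valid} — 20 facts.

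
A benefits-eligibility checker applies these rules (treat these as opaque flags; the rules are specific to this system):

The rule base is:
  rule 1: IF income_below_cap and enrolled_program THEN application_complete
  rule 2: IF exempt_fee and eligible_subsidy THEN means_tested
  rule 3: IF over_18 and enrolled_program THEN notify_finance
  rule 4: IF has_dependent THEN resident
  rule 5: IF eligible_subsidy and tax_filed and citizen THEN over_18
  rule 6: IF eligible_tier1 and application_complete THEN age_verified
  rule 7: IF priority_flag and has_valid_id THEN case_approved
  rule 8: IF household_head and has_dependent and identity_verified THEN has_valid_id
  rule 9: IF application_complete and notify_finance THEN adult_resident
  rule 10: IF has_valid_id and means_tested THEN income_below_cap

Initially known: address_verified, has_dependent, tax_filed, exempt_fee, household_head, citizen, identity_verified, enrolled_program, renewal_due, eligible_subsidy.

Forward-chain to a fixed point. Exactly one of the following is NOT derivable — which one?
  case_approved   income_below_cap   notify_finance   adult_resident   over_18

case_approved

Round 1: rule 2 [IF exempt_fee and eligible_subsidy THEN means_tested]; rule 4 [IF has_dependent THEN resident]; rule 5 [IF eligible_subsidy and tax_filed and citizen THEN over_18]; rule 8 [IF household_head and has_dependent and identity_verified THEN has_valid_id]. New: means_tested, resident, over_18, has_valid_id.
Round 2: rule 3 [IF over_18 and enrolled_program THEN notify_finance]; rule 10 [IF has_valid_id and means_tested THEN income_below_cap]. New: notify_finance, income_below_cap.
Round 3: rule 1 [IF income_below_cap and enrolled_program THEN application_complete]. New: application_complete.
Round 4: rule 9 [IF application_complete and notify_finance THEN adult_resident]. New: adult_resident.
Derived: notify_finance (round 2), adult_resident (round 4), income_below_cap (round 2), over_18 (round 1). case_approved never appears in any round.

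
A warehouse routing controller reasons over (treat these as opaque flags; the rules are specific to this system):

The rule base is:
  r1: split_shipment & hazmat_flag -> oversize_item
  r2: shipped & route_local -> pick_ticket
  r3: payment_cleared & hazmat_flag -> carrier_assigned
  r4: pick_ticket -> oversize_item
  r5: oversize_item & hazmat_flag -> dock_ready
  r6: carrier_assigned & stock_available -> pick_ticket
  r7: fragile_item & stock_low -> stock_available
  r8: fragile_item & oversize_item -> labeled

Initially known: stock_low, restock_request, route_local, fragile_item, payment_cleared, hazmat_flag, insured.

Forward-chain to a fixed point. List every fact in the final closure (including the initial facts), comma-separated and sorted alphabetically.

Round 1: r3 [payment_cleared & hazmat_flag -> carrier_assigned]; r7 [fragile_item & stock_low -> stock_available]. Adds carrier_assigned, stock_available.
Round 2: r6 [carrier_assigned & stock_available -> pick_ticket]. Adds pick_ticket.
Round 3: r4 [pick_ticket -> oversize_item]. Adds oversize_item.
Round 4: r5 [oversize_item & hazmat_flag -> dock_ready]; r8 [fragile_item & oversize_item -> labeled]. Adds dock_ready, labeled.

carrier_assigned, dock_ready, fragile_item, hazmat_flag, insured, labeled, oversize_item, payment_cleared, pick_ticket, restock_request, route_local, stock_available, stock_low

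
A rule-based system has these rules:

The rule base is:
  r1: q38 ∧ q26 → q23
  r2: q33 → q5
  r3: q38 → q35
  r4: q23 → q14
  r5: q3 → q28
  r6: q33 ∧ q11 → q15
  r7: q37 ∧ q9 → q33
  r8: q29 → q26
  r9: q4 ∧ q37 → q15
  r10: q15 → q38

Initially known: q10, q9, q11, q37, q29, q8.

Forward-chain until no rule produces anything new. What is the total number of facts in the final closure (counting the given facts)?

Round 1: r7 [q37 ∧ q9 → q33]; r8 [q29 → q26]. New: q33, q26.
Round 2: r2 [q33 → q5]; r6 [q33 ∧ q11 → q15]. New: q5, q15.
Round 3: r10 [q15 → q38]. New: q38.
Round 4: r1 [q38 ∧ q26 → q23]; r3 [q38 → q35]. New: q23, q35.
Round 5: r4 [q23 → q14]. New: q14.
Closure: {q10, q11, q14, q15, q23, q26, q29, q33, q35, q37, q38, q5, q8, q9} — 14 facts.

14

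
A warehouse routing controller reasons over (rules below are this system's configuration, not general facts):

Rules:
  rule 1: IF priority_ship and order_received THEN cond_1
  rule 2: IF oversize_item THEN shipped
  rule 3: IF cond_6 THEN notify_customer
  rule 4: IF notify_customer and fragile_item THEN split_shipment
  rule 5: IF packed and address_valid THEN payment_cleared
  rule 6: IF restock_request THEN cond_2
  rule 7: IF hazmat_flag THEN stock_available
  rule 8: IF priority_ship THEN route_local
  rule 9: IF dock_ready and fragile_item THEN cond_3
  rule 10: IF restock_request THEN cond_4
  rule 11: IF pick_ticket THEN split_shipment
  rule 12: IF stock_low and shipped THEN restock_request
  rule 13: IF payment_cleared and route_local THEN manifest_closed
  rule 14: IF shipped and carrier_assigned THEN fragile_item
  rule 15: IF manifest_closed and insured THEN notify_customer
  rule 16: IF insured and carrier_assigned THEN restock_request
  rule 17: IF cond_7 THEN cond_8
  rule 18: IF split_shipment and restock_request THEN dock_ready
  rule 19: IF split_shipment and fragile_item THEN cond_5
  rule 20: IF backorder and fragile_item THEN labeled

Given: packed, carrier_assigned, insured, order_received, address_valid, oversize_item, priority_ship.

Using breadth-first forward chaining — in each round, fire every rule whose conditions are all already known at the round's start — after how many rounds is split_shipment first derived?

Round 1: rule 1 [IF priority_ship and order_received THEN cond_1]; rule 2 [IF oversize_item THEN shipped]; rule 5 [IF packed and address_valid THEN payment_cleared]; rule 8 [IF priority_ship THEN route_local]; rule 16 [IF insured and carrier_assigned THEN restock_request]. New: cond_1, shipped, payment_cleared, route_local, restock_request.
Round 2: rule 6 [IF restock_request THEN cond_2]; rule 10 [IF restock_request THEN cond_4]; rule 13 [IF payment_cleared and route_local THEN manifest_closed]; rule 14 [IF shipped and carrier_assigned THEN fragile_item]. New: cond_2, cond_4, manifest_closed, fragile_item.
Round 3: rule 15 [IF manifest_closed and insured THEN notify_customer]. New: notify_customer.
Round 4: rule 4 [IF notify_customer and fragile_item THEN split_shipment]. New: split_shipment.
split_shipment first appears in round 4.

4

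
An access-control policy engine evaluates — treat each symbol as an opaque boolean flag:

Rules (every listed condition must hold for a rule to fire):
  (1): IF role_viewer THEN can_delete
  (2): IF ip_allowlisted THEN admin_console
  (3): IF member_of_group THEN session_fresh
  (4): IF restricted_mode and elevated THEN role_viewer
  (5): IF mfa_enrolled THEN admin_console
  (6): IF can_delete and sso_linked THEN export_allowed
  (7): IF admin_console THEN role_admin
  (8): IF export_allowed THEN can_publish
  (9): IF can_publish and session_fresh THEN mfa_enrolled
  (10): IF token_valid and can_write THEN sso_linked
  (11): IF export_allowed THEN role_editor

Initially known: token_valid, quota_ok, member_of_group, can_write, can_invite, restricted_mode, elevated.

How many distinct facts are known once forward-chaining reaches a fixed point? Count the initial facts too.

17

Round 1: (3) [IF member_of_group THEN session_fresh]; (4) [IF restricted_mode and elevated THEN role_viewer]; (10) [IF token_valid and can_write THEN sso_linked]. Adds session_fresh, role_viewer, sso_linked.
Round 2: (1) [IF role_viewer THEN can_delete]. Adds can_delete.
Round 3: (6) [IF can_delete and sso_linked THEN export_allowed]. Adds export_allowed.
Round 4: (8) [IF export_allowed THEN can_publish]; (11) [IF export_allowed THEN role_editor]. Adds can_publish, role_editor.
Round 5: (9) [IF can_publish and session_fresh THEN mfa_enrolled]. Adds mfa_enrolled.
Round 6: (5) [IF mfa_enrolled THEN admin_console]. Adds admin_console.
Round 7: (7) [IF admin_console THEN role_admin]. Adds role_admin.
Closure: {admin_console, can_delete, can_invite, can_publish, can_write, elevated, export_allowed, member_of_group, mfa_enrolled, quota_ok, restricted_mode, role_admin, role_editor, role_viewer, session_fresh, sso_linked, token_valid} — 17 facts.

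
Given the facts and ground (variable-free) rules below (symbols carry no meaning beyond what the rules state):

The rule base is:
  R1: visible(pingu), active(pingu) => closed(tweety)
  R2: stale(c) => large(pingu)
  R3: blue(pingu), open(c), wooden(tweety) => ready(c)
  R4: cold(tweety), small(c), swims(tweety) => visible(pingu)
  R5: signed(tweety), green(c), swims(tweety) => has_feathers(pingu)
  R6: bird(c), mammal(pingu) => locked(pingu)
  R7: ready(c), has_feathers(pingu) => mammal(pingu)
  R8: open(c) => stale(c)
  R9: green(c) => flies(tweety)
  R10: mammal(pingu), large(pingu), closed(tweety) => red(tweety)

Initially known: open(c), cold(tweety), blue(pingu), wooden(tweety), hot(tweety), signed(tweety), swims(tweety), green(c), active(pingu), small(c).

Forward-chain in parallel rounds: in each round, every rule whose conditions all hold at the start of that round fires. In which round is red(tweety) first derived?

Round 1 fires R3, R4, R5, R8, R9, giving ready(c), visible(pingu), has_feathers(pingu), stale(c), flies(tweety).
Round 2 fires R1, R2, R7, giving closed(tweety), large(pingu), mammal(pingu).
Round 3 fires R10, giving red(tweety).
red(tweety) first appears in round 3.

3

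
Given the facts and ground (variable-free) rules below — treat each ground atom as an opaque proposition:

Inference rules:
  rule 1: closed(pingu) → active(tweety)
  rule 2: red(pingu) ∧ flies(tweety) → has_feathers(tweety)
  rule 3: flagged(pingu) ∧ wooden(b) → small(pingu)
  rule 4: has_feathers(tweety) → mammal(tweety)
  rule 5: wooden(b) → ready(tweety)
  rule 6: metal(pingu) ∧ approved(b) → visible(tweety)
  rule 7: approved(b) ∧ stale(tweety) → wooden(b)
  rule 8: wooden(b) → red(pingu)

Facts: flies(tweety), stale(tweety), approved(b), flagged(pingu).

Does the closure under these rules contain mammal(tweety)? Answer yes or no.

[1] rule 7 [approved(b) ∧ stale(tweety) → wooden(b)]. ⇒ new: wooden(b).
[2] rule 3 [flagged(pingu) ∧ wooden(b) → small(pingu)]; rule 5 [wooden(b) → ready(tweety)]; rule 8 [wooden(b) → red(pingu)]. ⇒ new: small(pingu), ready(tweety), red(pingu).
[3] rule 2 [red(pingu) ∧ flies(tweety) → has_feathers(tweety)]. ⇒ new: has_feathers(tweety).
[4] rule 4 [has_feathers(tweety) → mammal(tweety)]. ⇒ new: mammal(tweety).
mammal(tweety) appears in round 4, so it is derivable.

yes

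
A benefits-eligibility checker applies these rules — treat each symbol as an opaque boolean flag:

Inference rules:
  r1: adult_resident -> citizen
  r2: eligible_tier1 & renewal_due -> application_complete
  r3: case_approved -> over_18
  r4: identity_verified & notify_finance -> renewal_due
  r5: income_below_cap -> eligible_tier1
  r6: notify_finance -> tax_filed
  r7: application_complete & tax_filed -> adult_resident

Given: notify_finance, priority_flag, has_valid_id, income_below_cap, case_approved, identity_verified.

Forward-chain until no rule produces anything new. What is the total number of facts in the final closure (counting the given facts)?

Round 1: r3 [case_approved -> over_18]; r4 [identity_verified & notify_finance -> renewal_due]; r5 [income_below_cap -> eligible_tier1]; r6 [notify_finance -> tax_filed]. New: over_18, renewal_due, eligible_tier1, tax_filed.
Round 2: r2 [eligible_tier1 & renewal_due -> application_complete]. New: application_complete.
Round 3: r7 [application_complete & tax_filed -> adult_resident]. New: adult_resident.
Round 4: r1 [adult_resident -> citizen]. New: citizen.
Closure: {adult_resident, application_complete, case_approved, citizen, eligible_tier1, has_valid_id, identity_verified, income_below_cap, notify_finance, over_18, priority_flag, renewal_due, tax_filed} — 13 facts.

13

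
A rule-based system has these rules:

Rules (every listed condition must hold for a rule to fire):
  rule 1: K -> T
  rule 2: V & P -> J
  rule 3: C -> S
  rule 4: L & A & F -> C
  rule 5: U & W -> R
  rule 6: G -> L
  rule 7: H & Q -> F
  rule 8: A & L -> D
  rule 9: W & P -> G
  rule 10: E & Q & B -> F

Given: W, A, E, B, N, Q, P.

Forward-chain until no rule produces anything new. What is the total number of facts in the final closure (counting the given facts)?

Round 1 — rule 9, rule 10, derive G, F.
Round 2 — rule 6, derive L.
Round 3 — rule 4, rule 8, derive C, D.
Round 4 — rule 3, derive S.
Closure: {A, B, C, D, E, F, G, L, N, P, Q, S, W} — 13 facts.

13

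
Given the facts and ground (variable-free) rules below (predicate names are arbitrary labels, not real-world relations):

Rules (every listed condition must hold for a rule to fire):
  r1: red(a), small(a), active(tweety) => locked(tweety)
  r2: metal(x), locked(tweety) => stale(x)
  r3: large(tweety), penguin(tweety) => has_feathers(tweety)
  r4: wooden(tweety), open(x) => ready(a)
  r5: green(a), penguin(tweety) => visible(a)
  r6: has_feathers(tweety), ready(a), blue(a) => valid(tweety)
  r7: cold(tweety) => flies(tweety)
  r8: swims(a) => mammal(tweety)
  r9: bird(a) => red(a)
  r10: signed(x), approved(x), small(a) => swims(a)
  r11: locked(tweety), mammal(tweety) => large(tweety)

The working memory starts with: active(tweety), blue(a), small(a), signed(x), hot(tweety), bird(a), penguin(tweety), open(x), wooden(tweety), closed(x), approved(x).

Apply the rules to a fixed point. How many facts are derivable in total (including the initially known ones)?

[1] r4 [wooden(tweety), open(x) => ready(a)]; r9 [bird(a) => red(a)]; r10 [signed(x), approved(x), small(a) => swims(a)]. ⇒ new: ready(a), red(a), swims(a).
[2] r1 [red(a), small(a), active(tweety) => locked(tweety)]; r8 [swims(a) => mammal(tweety)]. ⇒ new: locked(tweety), mammal(tweety).
[3] r11 [locked(tweety), mammal(tweety) => large(tweety)]. ⇒ new: large(tweety).
[4] r3 [large(tweety), penguin(tweety) => has_feathers(tweety)]. ⇒ new: has_feathers(tweety).
[5] r6 [has_feathers(tweety), ready(a), blue(a) => valid(tweety)]. ⇒ new: valid(tweety).
Closure: {active(tweety), approved(x), bird(a), blue(a), closed(x), has_feathers(tweety), hot(tweety), large(tweety), locked(tweety), mammal(tweety), open(x), penguin(tweety), ready(a), red(a), signed(x), small(a), swims(a), valid(tweety), wooden(tweety)} — 19 facts.

19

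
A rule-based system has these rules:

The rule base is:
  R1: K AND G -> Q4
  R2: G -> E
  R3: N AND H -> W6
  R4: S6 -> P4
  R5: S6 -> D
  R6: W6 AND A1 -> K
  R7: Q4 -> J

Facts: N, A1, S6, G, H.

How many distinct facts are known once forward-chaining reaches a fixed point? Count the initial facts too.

12

Round 1: R2 [G -> E]; R3 [N AND H -> W6]; R4 [S6 -> P4]; R5 [S6 -> D]. Adds E, W6, P4, D.
Round 2: R6 [W6 AND A1 -> K]. Adds K.
Round 3: R1 [K AND G -> Q4]. Adds Q4.
Round 4: R7 [Q4 -> J]. Adds J.
Closure: {A1, D, E, G, H, J, K, N, P4, Q4, S6, W6} — 12 facts.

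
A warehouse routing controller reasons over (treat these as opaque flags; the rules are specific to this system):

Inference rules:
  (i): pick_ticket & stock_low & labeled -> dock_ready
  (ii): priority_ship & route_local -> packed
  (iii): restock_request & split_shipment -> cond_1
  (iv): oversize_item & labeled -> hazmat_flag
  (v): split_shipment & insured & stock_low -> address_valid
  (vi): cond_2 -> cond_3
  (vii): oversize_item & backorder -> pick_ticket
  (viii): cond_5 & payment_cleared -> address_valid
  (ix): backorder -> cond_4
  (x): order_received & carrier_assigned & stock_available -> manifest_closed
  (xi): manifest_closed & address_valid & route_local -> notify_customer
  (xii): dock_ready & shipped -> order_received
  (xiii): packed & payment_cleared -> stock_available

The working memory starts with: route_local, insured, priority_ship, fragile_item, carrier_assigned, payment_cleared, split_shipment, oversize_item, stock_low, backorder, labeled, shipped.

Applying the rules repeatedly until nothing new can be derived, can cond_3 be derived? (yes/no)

Round 1 fires (ii), (iv), (v), (vii), (ix), giving packed, hazmat_flag, address_valid, pick_ticket, cond_4.
Round 2 fires (i), (xiii), giving dock_ready, stock_available.
Round 3 fires (xii), giving order_received.
Round 4 fires (x), giving manifest_closed.
Round 5 fires (xi), giving notify_customer.
Fixed point reached. cond_3 is concluded only by (vi); (vi) needs cond_2 (never derived).

no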